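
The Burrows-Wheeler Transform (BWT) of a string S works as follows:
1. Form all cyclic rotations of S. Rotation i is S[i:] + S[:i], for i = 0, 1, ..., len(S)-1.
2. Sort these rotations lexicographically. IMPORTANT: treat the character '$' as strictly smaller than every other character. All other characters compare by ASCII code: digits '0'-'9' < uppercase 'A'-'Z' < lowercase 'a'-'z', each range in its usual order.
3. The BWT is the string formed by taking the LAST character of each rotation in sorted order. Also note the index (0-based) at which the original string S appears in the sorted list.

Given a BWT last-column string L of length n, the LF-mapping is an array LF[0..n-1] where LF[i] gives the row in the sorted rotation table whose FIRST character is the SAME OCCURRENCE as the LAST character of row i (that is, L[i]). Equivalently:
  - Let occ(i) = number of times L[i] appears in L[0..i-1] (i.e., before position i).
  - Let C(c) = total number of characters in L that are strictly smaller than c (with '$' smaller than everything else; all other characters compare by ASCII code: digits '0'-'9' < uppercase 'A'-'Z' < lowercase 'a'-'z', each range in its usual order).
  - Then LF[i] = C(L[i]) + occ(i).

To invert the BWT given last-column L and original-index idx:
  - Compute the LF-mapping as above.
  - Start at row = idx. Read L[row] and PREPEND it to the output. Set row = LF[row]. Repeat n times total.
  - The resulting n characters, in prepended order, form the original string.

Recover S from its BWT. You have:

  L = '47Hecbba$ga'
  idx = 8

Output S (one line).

Answer: cabbageH74$

Derivation:
LF mapping: 1 2 3 9 8 6 7 4 0 10 5
Walk LF starting at row 8, prepending L[row]:
  step 1: row=8, L[8]='$', prepend. Next row=LF[8]=0
  step 2: row=0, L[0]='4', prepend. Next row=LF[0]=1
  step 3: row=1, L[1]='7', prepend. Next row=LF[1]=2
  step 4: row=2, L[2]='H', prepend. Next row=LF[2]=3
  step 5: row=3, L[3]='e', prepend. Next row=LF[3]=9
  step 6: row=9, L[9]='g', prepend. Next row=LF[9]=10
  step 7: row=10, L[10]='a', prepend. Next row=LF[10]=5
  step 8: row=5, L[5]='b', prepend. Next row=LF[5]=6
  step 9: row=6, L[6]='b', prepend. Next row=LF[6]=7
  step 10: row=7, L[7]='a', prepend. Next row=LF[7]=4
  step 11: row=4, L[4]='c', prepend. Next row=LF[4]=8
Reversed output: cabbageH74$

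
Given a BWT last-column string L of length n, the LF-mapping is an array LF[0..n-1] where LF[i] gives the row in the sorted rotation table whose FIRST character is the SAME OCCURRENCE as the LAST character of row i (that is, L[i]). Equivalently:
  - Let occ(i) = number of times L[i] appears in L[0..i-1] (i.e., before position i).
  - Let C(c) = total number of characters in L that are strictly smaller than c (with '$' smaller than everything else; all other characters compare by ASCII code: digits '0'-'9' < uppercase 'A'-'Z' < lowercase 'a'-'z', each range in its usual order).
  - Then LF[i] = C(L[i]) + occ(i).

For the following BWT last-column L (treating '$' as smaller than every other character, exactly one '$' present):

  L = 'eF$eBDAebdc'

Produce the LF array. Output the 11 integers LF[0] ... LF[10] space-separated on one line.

Char counts: '$':1, 'A':1, 'B':1, 'D':1, 'F':1, 'b':1, 'c':1, 'd':1, 'e':3
C (first-col start): C('$')=0, C('A')=1, C('B')=2, C('D')=3, C('F')=4, C('b')=5, C('c')=6, C('d')=7, C('e')=8
L[0]='e': occ=0, LF[0]=C('e')+0=8+0=8
L[1]='F': occ=0, LF[1]=C('F')+0=4+0=4
L[2]='$': occ=0, LF[2]=C('$')+0=0+0=0
L[3]='e': occ=1, LF[3]=C('e')+1=8+1=9
L[4]='B': occ=0, LF[4]=C('B')+0=2+0=2
L[5]='D': occ=0, LF[5]=C('D')+0=3+0=3
L[6]='A': occ=0, LF[6]=C('A')+0=1+0=1
L[7]='e': occ=2, LF[7]=C('e')+2=8+2=10
L[8]='b': occ=0, LF[8]=C('b')+0=5+0=5
L[9]='d': occ=0, LF[9]=C('d')+0=7+0=7
L[10]='c': occ=0, LF[10]=C('c')+0=6+0=6

Answer: 8 4 0 9 2 3 1 10 5 7 6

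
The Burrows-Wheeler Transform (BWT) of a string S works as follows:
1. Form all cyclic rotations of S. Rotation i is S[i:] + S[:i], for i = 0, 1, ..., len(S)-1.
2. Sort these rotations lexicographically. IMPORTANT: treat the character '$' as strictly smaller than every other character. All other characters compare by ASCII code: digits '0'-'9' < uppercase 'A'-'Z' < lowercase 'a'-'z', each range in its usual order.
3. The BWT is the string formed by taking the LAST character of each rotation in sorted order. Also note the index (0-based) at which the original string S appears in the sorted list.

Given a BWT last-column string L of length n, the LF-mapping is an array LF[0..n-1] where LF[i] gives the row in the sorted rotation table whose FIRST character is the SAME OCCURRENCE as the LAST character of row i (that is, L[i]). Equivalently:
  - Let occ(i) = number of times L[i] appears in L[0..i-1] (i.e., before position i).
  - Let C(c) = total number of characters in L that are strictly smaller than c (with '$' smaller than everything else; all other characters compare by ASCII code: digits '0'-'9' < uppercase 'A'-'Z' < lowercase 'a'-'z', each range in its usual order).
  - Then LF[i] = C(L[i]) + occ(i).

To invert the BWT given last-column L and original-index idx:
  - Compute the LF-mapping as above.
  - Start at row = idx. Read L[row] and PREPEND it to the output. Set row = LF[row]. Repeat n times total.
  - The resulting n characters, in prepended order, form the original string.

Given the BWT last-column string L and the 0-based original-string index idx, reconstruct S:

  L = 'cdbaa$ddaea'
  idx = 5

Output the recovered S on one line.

LF mapping: 6 7 5 1 2 0 8 9 3 10 4
Walk LF starting at row 5, prepending L[row]:
  step 1: row=5, L[5]='$', prepend. Next row=LF[5]=0
  step 2: row=0, L[0]='c', prepend. Next row=LF[0]=6
  step 3: row=6, L[6]='d', prepend. Next row=LF[6]=8
  step 4: row=8, L[8]='a', prepend. Next row=LF[8]=3
  step 5: row=3, L[3]='a', prepend. Next row=LF[3]=1
  step 6: row=1, L[1]='d', prepend. Next row=LF[1]=7
  step 7: row=7, L[7]='d', prepend. Next row=LF[7]=9
  step 8: row=9, L[9]='e', prepend. Next row=LF[9]=10
  step 9: row=10, L[10]='a', prepend. Next row=LF[10]=4
  step 10: row=4, L[4]='a', prepend. Next row=LF[4]=2
  step 11: row=2, L[2]='b', prepend. Next row=LF[2]=5
Reversed output: baaeddaadc$

Answer: baaeddaadc$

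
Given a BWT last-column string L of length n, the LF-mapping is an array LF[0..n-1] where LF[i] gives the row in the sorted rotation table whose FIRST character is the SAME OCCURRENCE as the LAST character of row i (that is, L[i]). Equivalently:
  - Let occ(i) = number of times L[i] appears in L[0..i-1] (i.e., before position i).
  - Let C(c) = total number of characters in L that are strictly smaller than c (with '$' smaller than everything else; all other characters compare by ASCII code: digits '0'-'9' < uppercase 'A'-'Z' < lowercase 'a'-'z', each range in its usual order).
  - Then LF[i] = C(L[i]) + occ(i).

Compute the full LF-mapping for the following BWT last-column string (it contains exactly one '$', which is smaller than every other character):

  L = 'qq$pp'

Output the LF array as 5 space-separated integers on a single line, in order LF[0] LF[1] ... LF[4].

Char counts: '$':1, 'p':2, 'q':2
C (first-col start): C('$')=0, C('p')=1, C('q')=3
L[0]='q': occ=0, LF[0]=C('q')+0=3+0=3
L[1]='q': occ=1, LF[1]=C('q')+1=3+1=4
L[2]='$': occ=0, LF[2]=C('$')+0=0+0=0
L[3]='p': occ=0, LF[3]=C('p')+0=1+0=1
L[4]='p': occ=1, LF[4]=C('p')+1=1+1=2

Answer: 3 4 0 1 2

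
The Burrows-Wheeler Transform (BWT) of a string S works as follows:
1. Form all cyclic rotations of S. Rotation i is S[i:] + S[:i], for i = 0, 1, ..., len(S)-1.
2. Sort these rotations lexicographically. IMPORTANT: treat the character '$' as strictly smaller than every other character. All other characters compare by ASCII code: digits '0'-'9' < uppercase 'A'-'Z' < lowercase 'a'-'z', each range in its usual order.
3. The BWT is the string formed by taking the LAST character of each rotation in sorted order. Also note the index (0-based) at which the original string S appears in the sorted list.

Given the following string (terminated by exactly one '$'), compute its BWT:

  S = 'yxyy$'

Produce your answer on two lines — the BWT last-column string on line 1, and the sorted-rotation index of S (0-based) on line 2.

All 5 rotations (rotation i = S[i:]+S[:i]):
  rot[0] = yxyy$
  rot[1] = xyy$y
  rot[2] = yy$yx
  rot[3] = y$yxy
  rot[4] = $yxyy
Sorted (with $ < everything):
  sorted[0] = $yxyy  (last char: 'y')
  sorted[1] = xyy$y  (last char: 'y')
  sorted[2] = y$yxy  (last char: 'y')
  sorted[3] = yxyy$  (last char: '$')
  sorted[4] = yy$yx  (last char: 'x')
Last column: yyy$x
Original string S is at sorted index 3

Answer: yyy$x
3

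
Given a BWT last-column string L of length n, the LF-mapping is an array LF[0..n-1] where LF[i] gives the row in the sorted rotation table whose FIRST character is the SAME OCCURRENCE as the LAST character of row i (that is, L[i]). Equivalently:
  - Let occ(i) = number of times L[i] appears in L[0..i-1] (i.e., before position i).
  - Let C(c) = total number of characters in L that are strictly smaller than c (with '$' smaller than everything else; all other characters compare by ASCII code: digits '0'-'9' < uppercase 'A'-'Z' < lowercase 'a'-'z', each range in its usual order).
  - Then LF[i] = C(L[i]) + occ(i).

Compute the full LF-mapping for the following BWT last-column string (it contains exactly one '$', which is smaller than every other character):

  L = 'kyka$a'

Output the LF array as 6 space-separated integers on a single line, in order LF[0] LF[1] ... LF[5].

Answer: 3 5 4 1 0 2

Derivation:
Char counts: '$':1, 'a':2, 'k':2, 'y':1
C (first-col start): C('$')=0, C('a')=1, C('k')=3, C('y')=5
L[0]='k': occ=0, LF[0]=C('k')+0=3+0=3
L[1]='y': occ=0, LF[1]=C('y')+0=5+0=5
L[2]='k': occ=1, LF[2]=C('k')+1=3+1=4
L[3]='a': occ=0, LF[3]=C('a')+0=1+0=1
L[4]='$': occ=0, LF[4]=C('$')+0=0+0=0
L[5]='a': occ=1, LF[5]=C('a')+1=1+1=2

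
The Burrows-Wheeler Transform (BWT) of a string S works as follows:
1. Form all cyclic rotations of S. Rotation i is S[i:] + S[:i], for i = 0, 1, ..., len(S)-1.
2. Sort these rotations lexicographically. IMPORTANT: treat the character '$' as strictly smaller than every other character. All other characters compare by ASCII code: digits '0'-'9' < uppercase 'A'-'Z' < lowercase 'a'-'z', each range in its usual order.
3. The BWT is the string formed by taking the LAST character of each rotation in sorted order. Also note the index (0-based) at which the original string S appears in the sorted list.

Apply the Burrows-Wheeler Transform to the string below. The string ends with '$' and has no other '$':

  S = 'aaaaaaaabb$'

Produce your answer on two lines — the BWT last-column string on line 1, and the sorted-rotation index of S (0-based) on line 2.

All 11 rotations (rotation i = S[i:]+S[:i]):
  rot[0] = aaaaaaaabb$
  rot[1] = aaaaaaabb$a
  rot[2] = aaaaaabb$aa
  rot[3] = aaaaabb$aaa
  rot[4] = aaaabb$aaaa
  rot[5] = aaabb$aaaaa
  rot[6] = aabb$aaaaaa
  rot[7] = abb$aaaaaaa
  rot[8] = bb$aaaaaaaa
  rot[9] = b$aaaaaaaab
  rot[10] = $aaaaaaaabb
Sorted (with $ < everything):
  sorted[0] = $aaaaaaaabb  (last char: 'b')
  sorted[1] = aaaaaaaabb$  (last char: '$')
  sorted[2] = aaaaaaabb$a  (last char: 'a')
  sorted[3] = aaaaaabb$aa  (last char: 'a')
  sorted[4] = aaaaabb$aaa  (last char: 'a')
  sorted[5] = aaaabb$aaaa  (last char: 'a')
  sorted[6] = aaabb$aaaaa  (last char: 'a')
  sorted[7] = aabb$aaaaaa  (last char: 'a')
  sorted[8] = abb$aaaaaaa  (last char: 'a')
  sorted[9] = b$aaaaaaaab  (last char: 'b')
  sorted[10] = bb$aaaaaaaa  (last char: 'a')
Last column: b$aaaaaaaba
Original string S is at sorted index 1

Answer: b$aaaaaaaba
1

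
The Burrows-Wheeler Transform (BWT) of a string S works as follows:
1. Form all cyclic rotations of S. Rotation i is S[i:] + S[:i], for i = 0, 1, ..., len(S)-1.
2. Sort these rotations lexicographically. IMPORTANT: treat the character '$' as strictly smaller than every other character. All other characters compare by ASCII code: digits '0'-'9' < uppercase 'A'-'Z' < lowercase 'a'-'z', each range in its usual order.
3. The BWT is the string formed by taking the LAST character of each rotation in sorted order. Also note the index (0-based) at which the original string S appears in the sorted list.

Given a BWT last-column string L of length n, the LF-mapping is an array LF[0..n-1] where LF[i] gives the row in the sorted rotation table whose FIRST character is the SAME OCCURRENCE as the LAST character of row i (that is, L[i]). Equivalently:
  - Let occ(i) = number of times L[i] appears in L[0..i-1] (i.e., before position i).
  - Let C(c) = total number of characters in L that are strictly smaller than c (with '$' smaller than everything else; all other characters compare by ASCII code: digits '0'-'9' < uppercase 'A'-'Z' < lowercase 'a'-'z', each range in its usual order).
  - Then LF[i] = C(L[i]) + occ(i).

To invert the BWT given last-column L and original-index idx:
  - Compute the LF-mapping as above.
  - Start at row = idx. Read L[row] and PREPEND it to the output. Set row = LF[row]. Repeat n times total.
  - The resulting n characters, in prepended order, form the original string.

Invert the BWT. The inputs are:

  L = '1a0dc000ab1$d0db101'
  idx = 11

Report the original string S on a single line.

LF mapping: 7 11 1 16 15 2 3 4 12 13 8 0 17 5 18 14 9 6 10
Walk LF starting at row 11, prepending L[row]:
  step 1: row=11, L[11]='$', prepend. Next row=LF[11]=0
  step 2: row=0, L[0]='1', prepend. Next row=LF[0]=7
  step 3: row=7, L[7]='0', prepend. Next row=LF[7]=4
  step 4: row=4, L[4]='c', prepend. Next row=LF[4]=15
  step 5: row=15, L[15]='b', prepend. Next row=LF[15]=14
  step 6: row=14, L[14]='d', prepend. Next row=LF[14]=18
  step 7: row=18, L[18]='1', prepend. Next row=LF[18]=10
  step 8: row=10, L[10]='1', prepend. Next row=LF[10]=8
  step 9: row=8, L[8]='a', prepend. Next row=LF[8]=12
  step 10: row=12, L[12]='d', prepend. Next row=LF[12]=17
  step 11: row=17, L[17]='0', prepend. Next row=LF[17]=6
  step 12: row=6, L[6]='0', prepend. Next row=LF[6]=3
  step 13: row=3, L[3]='d', prepend. Next row=LF[3]=16
  step 14: row=16, L[16]='1', prepend. Next row=LF[16]=9
  step 15: row=9, L[9]='b', prepend. Next row=LF[9]=13
  step 16: row=13, L[13]='0', prepend. Next row=LF[13]=5
  step 17: row=5, L[5]='0', prepend. Next row=LF[5]=2
  step 18: row=2, L[2]='0', prepend. Next row=LF[2]=1
  step 19: row=1, L[1]='a', prepend. Next row=LF[1]=11
Reversed output: a000b1d00da11dbc01$

Answer: a000b1d00da11dbc01$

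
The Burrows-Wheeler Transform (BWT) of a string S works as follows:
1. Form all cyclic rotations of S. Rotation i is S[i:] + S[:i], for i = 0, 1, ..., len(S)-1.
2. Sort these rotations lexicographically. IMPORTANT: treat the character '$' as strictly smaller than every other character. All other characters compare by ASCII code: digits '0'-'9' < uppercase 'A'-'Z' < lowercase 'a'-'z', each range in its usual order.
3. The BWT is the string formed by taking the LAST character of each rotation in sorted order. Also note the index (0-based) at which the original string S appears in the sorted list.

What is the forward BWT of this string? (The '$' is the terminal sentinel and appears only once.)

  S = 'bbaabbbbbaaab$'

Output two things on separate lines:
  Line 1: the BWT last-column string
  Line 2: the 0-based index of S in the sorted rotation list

Answer: bbabaaabbb$bba
10

Derivation:
All 14 rotations (rotation i = S[i:]+S[:i]):
  rot[0] = bbaabbbbbaaab$
  rot[1] = baabbbbbaaab$b
  rot[2] = aabbbbbaaab$bb
  rot[3] = abbbbbaaab$bba
  rot[4] = bbbbbaaab$bbaa
  rot[5] = bbbbaaab$bbaab
  rot[6] = bbbaaab$bbaabb
  rot[7] = bbaaab$bbaabbb
  rot[8] = baaab$bbaabbbb
  rot[9] = aaab$bbaabbbbb
  rot[10] = aab$bbaabbbbba
  rot[11] = ab$bbaabbbbbaa
  rot[12] = b$bbaabbbbbaaa
  rot[13] = $bbaabbbbbaaab
Sorted (with $ < everything):
  sorted[0] = $bbaabbbbbaaab  (last char: 'b')
  sorted[1] = aaab$bbaabbbbb  (last char: 'b')
  sorted[2] = aab$bbaabbbbba  (last char: 'a')
  sorted[3] = aabbbbbaaab$bb  (last char: 'b')
  sorted[4] = ab$bbaabbbbbaa  (last char: 'a')
  sorted[5] = abbbbbaaab$bba  (last char: 'a')
  sorted[6] = b$bbaabbbbbaaa  (last char: 'a')
  sorted[7] = baaab$bbaabbbb  (last char: 'b')
  sorted[8] = baabbbbbaaab$b  (last char: 'b')
  sorted[9] = bbaaab$bbaabbb  (last char: 'b')
  sorted[10] = bbaabbbbbaaab$  (last char: '$')
  sorted[11] = bbbaaab$bbaabb  (last char: 'b')
  sorted[12] = bbbbaaab$bbaab  (last char: 'b')
  sorted[13] = bbbbbaaab$bbaa  (last char: 'a')
Last column: bbabaaabbb$bba
Original string S is at sorted index 10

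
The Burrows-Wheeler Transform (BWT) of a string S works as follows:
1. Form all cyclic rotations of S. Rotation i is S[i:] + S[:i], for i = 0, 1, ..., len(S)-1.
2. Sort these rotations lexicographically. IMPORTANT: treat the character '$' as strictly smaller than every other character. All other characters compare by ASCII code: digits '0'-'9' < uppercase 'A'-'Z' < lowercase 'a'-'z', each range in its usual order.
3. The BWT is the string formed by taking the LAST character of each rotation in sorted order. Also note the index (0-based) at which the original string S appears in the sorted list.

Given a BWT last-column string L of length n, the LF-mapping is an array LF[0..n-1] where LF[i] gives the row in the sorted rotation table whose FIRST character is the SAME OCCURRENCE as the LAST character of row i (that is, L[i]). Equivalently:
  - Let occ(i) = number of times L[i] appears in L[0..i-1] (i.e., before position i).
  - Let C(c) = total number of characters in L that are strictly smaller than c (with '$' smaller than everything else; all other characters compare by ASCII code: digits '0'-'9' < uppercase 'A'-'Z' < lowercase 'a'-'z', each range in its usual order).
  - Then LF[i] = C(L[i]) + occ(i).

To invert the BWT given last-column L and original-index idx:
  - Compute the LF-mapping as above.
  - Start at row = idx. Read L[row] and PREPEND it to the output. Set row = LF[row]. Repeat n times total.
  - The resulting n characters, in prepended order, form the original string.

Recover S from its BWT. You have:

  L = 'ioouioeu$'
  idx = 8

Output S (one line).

Answer: uuioeooi$

Derivation:
LF mapping: 2 4 5 7 3 6 1 8 0
Walk LF starting at row 8, prepending L[row]:
  step 1: row=8, L[8]='$', prepend. Next row=LF[8]=0
  step 2: row=0, L[0]='i', prepend. Next row=LF[0]=2
  step 3: row=2, L[2]='o', prepend. Next row=LF[2]=5
  step 4: row=5, L[5]='o', prepend. Next row=LF[5]=6
  step 5: row=6, L[6]='e', prepend. Next row=LF[6]=1
  step 6: row=1, L[1]='o', prepend. Next row=LF[1]=4
  step 7: row=4, L[4]='i', prepend. Next row=LF[4]=3
  step 8: row=3, L[3]='u', prepend. Next row=LF[3]=7
  step 9: row=7, L[7]='u', prepend. Next row=LF[7]=8
Reversed output: uuioeooi$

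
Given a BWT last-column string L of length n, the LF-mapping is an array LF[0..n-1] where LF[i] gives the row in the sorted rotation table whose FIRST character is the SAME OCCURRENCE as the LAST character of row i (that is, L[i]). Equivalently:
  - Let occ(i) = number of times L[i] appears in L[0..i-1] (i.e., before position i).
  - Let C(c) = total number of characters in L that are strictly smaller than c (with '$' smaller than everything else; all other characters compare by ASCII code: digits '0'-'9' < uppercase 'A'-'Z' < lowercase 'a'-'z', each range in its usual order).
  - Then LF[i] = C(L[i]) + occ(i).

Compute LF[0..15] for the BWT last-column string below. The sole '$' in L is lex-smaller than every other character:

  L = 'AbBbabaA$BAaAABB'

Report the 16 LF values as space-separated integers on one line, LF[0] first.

Answer: 1 13 6 14 10 15 11 2 0 7 3 12 4 5 8 9

Derivation:
Char counts: '$':1, 'A':5, 'B':4, 'a':3, 'b':3
C (first-col start): C('$')=0, C('A')=1, C('B')=6, C('a')=10, C('b')=13
L[0]='A': occ=0, LF[0]=C('A')+0=1+0=1
L[1]='b': occ=0, LF[1]=C('b')+0=13+0=13
L[2]='B': occ=0, LF[2]=C('B')+0=6+0=6
L[3]='b': occ=1, LF[3]=C('b')+1=13+1=14
L[4]='a': occ=0, LF[4]=C('a')+0=10+0=10
L[5]='b': occ=2, LF[5]=C('b')+2=13+2=15
L[6]='a': occ=1, LF[6]=C('a')+1=10+1=11
L[7]='A': occ=1, LF[7]=C('A')+1=1+1=2
L[8]='$': occ=0, LF[8]=C('$')+0=0+0=0
L[9]='B': occ=1, LF[9]=C('B')+1=6+1=7
L[10]='A': occ=2, LF[10]=C('A')+2=1+2=3
L[11]='a': occ=2, LF[11]=C('a')+2=10+2=12
L[12]='A': occ=3, LF[12]=C('A')+3=1+3=4
L[13]='A': occ=4, LF[13]=C('A')+4=1+4=5
L[14]='B': occ=2, LF[14]=C('B')+2=6+2=8
L[15]='B': occ=3, LF[15]=C('B')+3=6+3=9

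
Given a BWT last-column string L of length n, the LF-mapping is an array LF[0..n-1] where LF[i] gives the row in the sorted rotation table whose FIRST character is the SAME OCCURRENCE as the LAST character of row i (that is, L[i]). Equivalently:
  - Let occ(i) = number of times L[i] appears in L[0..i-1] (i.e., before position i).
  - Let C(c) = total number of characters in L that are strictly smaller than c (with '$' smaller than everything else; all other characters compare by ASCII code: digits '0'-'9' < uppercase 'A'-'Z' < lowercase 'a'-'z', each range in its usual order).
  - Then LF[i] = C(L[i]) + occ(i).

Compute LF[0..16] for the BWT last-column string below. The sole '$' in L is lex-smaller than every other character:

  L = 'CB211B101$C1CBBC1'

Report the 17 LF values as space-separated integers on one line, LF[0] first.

Answer: 13 9 8 2 3 10 4 1 5 0 14 6 15 11 12 16 7

Derivation:
Char counts: '$':1, '0':1, '1':6, '2':1, 'B':4, 'C':4
C (first-col start): C('$')=0, C('0')=1, C('1')=2, C('2')=8, C('B')=9, C('C')=13
L[0]='C': occ=0, LF[0]=C('C')+0=13+0=13
L[1]='B': occ=0, LF[1]=C('B')+0=9+0=9
L[2]='2': occ=0, LF[2]=C('2')+0=8+0=8
L[3]='1': occ=0, LF[3]=C('1')+0=2+0=2
L[4]='1': occ=1, LF[4]=C('1')+1=2+1=3
L[5]='B': occ=1, LF[5]=C('B')+1=9+1=10
L[6]='1': occ=2, LF[6]=C('1')+2=2+2=4
L[7]='0': occ=0, LF[7]=C('0')+0=1+0=1
L[8]='1': occ=3, LF[8]=C('1')+3=2+3=5
L[9]='$': occ=0, LF[9]=C('$')+0=0+0=0
L[10]='C': occ=1, LF[10]=C('C')+1=13+1=14
L[11]='1': occ=4, LF[11]=C('1')+4=2+4=6
L[12]='C': occ=2, LF[12]=C('C')+2=13+2=15
L[13]='B': occ=2, LF[13]=C('B')+2=9+2=11
L[14]='B': occ=3, LF[14]=C('B')+3=9+3=12
L[15]='C': occ=3, LF[15]=C('C')+3=13+3=16
L[16]='1': occ=5, LF[16]=C('1')+5=2+5=7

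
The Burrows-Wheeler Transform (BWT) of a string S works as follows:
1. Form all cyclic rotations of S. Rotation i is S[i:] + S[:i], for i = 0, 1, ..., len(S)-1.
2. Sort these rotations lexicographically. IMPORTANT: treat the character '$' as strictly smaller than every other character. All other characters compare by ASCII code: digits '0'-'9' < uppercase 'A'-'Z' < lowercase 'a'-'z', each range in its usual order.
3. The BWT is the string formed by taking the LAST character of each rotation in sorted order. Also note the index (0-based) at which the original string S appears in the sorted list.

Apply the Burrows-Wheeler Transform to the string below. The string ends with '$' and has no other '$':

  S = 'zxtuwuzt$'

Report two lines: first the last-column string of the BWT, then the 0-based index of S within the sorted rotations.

Answer: tzxtwuzu$
8

Derivation:
All 9 rotations (rotation i = S[i:]+S[:i]):
  rot[0] = zxtuwuzt$
  rot[1] = xtuwuzt$z
  rot[2] = tuwuzt$zx
  rot[3] = uwuzt$zxt
  rot[4] = wuzt$zxtu
  rot[5] = uzt$zxtuw
  rot[6] = zt$zxtuwu
  rot[7] = t$zxtuwuz
  rot[8] = $zxtuwuzt
Sorted (with $ < everything):
  sorted[0] = $zxtuwuzt  (last char: 't')
  sorted[1] = t$zxtuwuz  (last char: 'z')
  sorted[2] = tuwuzt$zx  (last char: 'x')
  sorted[3] = uwuzt$zxt  (last char: 't')
  sorted[4] = uzt$zxtuw  (last char: 'w')
  sorted[5] = wuzt$zxtu  (last char: 'u')
  sorted[6] = xtuwuzt$z  (last char: 'z')
  sorted[7] = zt$zxtuwu  (last char: 'u')
  sorted[8] = zxtuwuzt$  (last char: '$')
Last column: tzxtwuzu$
Original string S is at sorted index 8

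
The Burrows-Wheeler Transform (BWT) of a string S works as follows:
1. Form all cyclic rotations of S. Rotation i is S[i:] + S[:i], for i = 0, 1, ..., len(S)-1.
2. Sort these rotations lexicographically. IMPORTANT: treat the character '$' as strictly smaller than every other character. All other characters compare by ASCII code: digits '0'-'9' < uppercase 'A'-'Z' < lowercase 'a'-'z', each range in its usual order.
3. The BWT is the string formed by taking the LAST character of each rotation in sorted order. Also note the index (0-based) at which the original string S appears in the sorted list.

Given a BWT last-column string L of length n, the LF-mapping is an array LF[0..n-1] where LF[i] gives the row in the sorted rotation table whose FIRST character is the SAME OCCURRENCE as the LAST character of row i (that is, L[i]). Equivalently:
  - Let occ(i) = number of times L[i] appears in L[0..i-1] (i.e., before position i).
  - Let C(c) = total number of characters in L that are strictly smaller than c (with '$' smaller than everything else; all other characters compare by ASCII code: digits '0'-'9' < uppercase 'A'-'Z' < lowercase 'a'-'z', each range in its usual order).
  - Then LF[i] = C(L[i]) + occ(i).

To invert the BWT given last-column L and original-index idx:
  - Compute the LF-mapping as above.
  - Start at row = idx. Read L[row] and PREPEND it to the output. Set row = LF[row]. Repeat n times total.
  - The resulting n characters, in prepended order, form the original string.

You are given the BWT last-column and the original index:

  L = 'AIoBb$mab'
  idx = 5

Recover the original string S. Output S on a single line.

LF mapping: 1 3 8 2 5 0 7 4 6
Walk LF starting at row 5, prepending L[row]:
  step 1: row=5, L[5]='$', prepend. Next row=LF[5]=0
  step 2: row=0, L[0]='A', prepend. Next row=LF[0]=1
  step 3: row=1, L[1]='I', prepend. Next row=LF[1]=3
  step 4: row=3, L[3]='B', prepend. Next row=LF[3]=2
  step 5: row=2, L[2]='o', prepend. Next row=LF[2]=8
  step 6: row=8, L[8]='b', prepend. Next row=LF[8]=6
  step 7: row=6, L[6]='m', prepend. Next row=LF[6]=7
  step 8: row=7, L[7]='a', prepend. Next row=LF[7]=4
  step 9: row=4, L[4]='b', prepend. Next row=LF[4]=5
Reversed output: bamboBIA$

Answer: bamboBIA$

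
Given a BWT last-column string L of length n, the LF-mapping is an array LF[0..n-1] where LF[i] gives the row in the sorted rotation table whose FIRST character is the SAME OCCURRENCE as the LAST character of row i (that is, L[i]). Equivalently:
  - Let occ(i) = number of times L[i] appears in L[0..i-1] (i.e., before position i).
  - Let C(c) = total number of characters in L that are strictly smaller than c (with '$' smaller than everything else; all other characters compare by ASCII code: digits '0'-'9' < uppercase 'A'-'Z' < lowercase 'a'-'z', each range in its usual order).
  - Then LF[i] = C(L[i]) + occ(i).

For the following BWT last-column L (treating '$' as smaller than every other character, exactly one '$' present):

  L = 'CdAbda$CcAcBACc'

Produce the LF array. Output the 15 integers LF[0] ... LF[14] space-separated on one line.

Answer: 5 13 1 9 14 8 0 6 10 2 11 4 3 7 12

Derivation:
Char counts: '$':1, 'A':3, 'B':1, 'C':3, 'a':1, 'b':1, 'c':3, 'd':2
C (first-col start): C('$')=0, C('A')=1, C('B')=4, C('C')=5, C('a')=8, C('b')=9, C('c')=10, C('d')=13
L[0]='C': occ=0, LF[0]=C('C')+0=5+0=5
L[1]='d': occ=0, LF[1]=C('d')+0=13+0=13
L[2]='A': occ=0, LF[2]=C('A')+0=1+0=1
L[3]='b': occ=0, LF[3]=C('b')+0=9+0=9
L[4]='d': occ=1, LF[4]=C('d')+1=13+1=14
L[5]='a': occ=0, LF[5]=C('a')+0=8+0=8
L[6]='$': occ=0, LF[6]=C('$')+0=0+0=0
L[7]='C': occ=1, LF[7]=C('C')+1=5+1=6
L[8]='c': occ=0, LF[8]=C('c')+0=10+0=10
L[9]='A': occ=1, LF[9]=C('A')+1=1+1=2
L[10]='c': occ=1, LF[10]=C('c')+1=10+1=11
L[11]='B': occ=0, LF[11]=C('B')+0=4+0=4
L[12]='A': occ=2, LF[12]=C('A')+2=1+2=3
L[13]='C': occ=2, LF[13]=C('C')+2=5+2=7
L[14]='c': occ=2, LF[14]=C('c')+2=10+2=12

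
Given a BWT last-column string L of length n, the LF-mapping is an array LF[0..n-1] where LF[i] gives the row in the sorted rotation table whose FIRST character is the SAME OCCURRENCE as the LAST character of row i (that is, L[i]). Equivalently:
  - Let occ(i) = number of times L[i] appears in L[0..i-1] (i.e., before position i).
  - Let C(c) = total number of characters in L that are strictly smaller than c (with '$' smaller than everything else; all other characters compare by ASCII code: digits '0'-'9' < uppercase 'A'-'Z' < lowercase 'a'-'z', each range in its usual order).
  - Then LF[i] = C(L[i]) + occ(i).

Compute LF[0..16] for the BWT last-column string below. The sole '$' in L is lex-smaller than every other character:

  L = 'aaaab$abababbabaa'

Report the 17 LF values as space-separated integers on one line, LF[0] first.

Char counts: '$':1, 'a':10, 'b':6
C (first-col start): C('$')=0, C('a')=1, C('b')=11
L[0]='a': occ=0, LF[0]=C('a')+0=1+0=1
L[1]='a': occ=1, LF[1]=C('a')+1=1+1=2
L[2]='a': occ=2, LF[2]=C('a')+2=1+2=3
L[3]='a': occ=3, LF[3]=C('a')+3=1+3=4
L[4]='b': occ=0, LF[4]=C('b')+0=11+0=11
L[5]='$': occ=0, LF[5]=C('$')+0=0+0=0
L[6]='a': occ=4, LF[6]=C('a')+4=1+4=5
L[7]='b': occ=1, LF[7]=C('b')+1=11+1=12
L[8]='a': occ=5, LF[8]=C('a')+5=1+5=6
L[9]='b': occ=2, LF[9]=C('b')+2=11+2=13
L[10]='a': occ=6, LF[10]=C('a')+6=1+6=7
L[11]='b': occ=3, LF[11]=C('b')+3=11+3=14
L[12]='b': occ=4, LF[12]=C('b')+4=11+4=15
L[13]='a': occ=7, LF[13]=C('a')+7=1+7=8
L[14]='b': occ=5, LF[14]=C('b')+5=11+5=16
L[15]='a': occ=8, LF[15]=C('a')+8=1+8=9
L[16]='a': occ=9, LF[16]=C('a')+9=1+9=10

Answer: 1 2 3 4 11 0 5 12 6 13 7 14 15 8 16 9 10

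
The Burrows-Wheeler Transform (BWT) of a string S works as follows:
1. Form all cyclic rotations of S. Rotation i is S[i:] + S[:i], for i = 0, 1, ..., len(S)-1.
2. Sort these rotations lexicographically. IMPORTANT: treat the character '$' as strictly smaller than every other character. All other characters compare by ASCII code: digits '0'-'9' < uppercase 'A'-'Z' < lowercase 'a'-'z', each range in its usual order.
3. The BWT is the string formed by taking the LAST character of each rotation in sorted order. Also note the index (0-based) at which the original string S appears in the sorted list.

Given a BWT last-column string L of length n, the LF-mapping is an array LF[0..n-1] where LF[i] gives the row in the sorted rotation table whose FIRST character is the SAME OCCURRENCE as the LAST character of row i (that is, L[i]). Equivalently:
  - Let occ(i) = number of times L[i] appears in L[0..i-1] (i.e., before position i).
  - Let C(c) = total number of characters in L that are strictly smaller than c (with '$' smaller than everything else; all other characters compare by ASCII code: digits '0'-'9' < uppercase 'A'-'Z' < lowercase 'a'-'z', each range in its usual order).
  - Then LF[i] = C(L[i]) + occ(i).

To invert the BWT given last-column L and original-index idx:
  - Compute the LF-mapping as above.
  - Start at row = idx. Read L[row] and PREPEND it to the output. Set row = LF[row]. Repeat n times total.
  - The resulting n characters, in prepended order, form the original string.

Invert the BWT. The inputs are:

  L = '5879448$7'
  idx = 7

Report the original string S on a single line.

Answer: 88474795$

Derivation:
LF mapping: 3 6 4 8 1 2 7 0 5
Walk LF starting at row 7, prepending L[row]:
  step 1: row=7, L[7]='$', prepend. Next row=LF[7]=0
  step 2: row=0, L[0]='5', prepend. Next row=LF[0]=3
  step 3: row=3, L[3]='9', prepend. Next row=LF[3]=8
  step 4: row=8, L[8]='7', prepend. Next row=LF[8]=5
  step 5: row=5, L[5]='4', prepend. Next row=LF[5]=2
  step 6: row=2, L[2]='7', prepend. Next row=LF[2]=4
  step 7: row=4, L[4]='4', prepend. Next row=LF[4]=1
  step 8: row=1, L[1]='8', prepend. Next row=LF[1]=6
  step 9: row=6, L[6]='8', prepend. Next row=LF[6]=7
Reversed output: 88474795$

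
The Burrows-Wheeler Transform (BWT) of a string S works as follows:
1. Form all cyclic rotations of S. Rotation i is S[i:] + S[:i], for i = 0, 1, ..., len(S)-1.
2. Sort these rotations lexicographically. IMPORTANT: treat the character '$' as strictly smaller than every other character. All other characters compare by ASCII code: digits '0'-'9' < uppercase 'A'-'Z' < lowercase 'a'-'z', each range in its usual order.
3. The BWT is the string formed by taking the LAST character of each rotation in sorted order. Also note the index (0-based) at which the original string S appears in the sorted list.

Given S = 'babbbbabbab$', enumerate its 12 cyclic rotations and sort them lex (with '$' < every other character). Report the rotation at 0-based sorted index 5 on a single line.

Answer: bab$babbbbab

Derivation:
All 12 rotations (rotation i = S[i:]+S[:i]):
  rot[0] = babbbbabbab$
  rot[1] = abbbbabbab$b
  rot[2] = bbbbabbab$ba
  rot[3] = bbbabbab$bab
  rot[4] = bbabbab$babb
  rot[5] = babbab$babbb
  rot[6] = abbab$babbbb
  rot[7] = bbab$babbbba
  rot[8] = bab$babbbbab
  rot[9] = ab$babbbbabb
  rot[10] = b$babbbbabba
  rot[11] = $babbbbabbab
Sorted (with $ < everything):
  sorted[0] = $babbbbabbab
  sorted[1] = ab$babbbbabb
  sorted[2] = abbab$babbbb
  sorted[3] = abbbbabbab$b
  sorted[4] = b$babbbbabba
  sorted[5] = bab$babbbbab
  sorted[6] = babbab$babbb
  sorted[7] = babbbbabbab$
  sorted[8] = bbab$babbbba
  sorted[9] = bbabbab$babb
  sorted[10] = bbbabbab$bab
  sorted[11] = bbbbabbab$ba
sorted[5] = bab$babbbbab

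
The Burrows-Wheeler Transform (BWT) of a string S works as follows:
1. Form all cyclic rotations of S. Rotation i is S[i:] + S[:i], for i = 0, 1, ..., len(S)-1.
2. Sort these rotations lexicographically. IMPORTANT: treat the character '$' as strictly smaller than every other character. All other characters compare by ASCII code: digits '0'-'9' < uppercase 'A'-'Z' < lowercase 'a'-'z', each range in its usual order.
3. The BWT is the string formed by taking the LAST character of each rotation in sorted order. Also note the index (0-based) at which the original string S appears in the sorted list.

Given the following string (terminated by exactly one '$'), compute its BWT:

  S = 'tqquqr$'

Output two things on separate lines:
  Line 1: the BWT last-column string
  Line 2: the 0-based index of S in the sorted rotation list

All 7 rotations (rotation i = S[i:]+S[:i]):
  rot[0] = tqquqr$
  rot[1] = qquqr$t
  rot[2] = quqr$tq
  rot[3] = uqr$tqq
  rot[4] = qr$tqqu
  rot[5] = r$tqquq
  rot[6] = $tqquqr
Sorted (with $ < everything):
  sorted[0] = $tqquqr  (last char: 'r')
  sorted[1] = qquqr$t  (last char: 't')
  sorted[2] = qr$tqqu  (last char: 'u')
  sorted[3] = quqr$tq  (last char: 'q')
  sorted[4] = r$tqquq  (last char: 'q')
  sorted[5] = tqquqr$  (last char: '$')
  sorted[6] = uqr$tqq  (last char: 'q')
Last column: rtuqq$q
Original string S is at sorted index 5

Answer: rtuqq$q
5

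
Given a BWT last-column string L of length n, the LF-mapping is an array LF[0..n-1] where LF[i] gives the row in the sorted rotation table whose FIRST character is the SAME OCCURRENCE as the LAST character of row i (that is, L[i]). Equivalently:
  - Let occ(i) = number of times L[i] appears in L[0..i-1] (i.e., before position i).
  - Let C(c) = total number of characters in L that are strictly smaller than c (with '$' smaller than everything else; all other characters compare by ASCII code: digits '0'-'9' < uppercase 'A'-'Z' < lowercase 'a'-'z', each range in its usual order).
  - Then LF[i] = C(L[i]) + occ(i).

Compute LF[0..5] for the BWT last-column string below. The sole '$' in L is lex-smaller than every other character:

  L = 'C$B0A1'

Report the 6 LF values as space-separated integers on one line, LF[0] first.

Char counts: '$':1, '0':1, '1':1, 'A':1, 'B':1, 'C':1
C (first-col start): C('$')=0, C('0')=1, C('1')=2, C('A')=3, C('B')=4, C('C')=5
L[0]='C': occ=0, LF[0]=C('C')+0=5+0=5
L[1]='$': occ=0, LF[1]=C('$')+0=0+0=0
L[2]='B': occ=0, LF[2]=C('B')+0=4+0=4
L[3]='0': occ=0, LF[3]=C('0')+0=1+0=1
L[4]='A': occ=0, LF[4]=C('A')+0=3+0=3
L[5]='1': occ=0, LF[5]=C('1')+0=2+0=2

Answer: 5 0 4 1 3 2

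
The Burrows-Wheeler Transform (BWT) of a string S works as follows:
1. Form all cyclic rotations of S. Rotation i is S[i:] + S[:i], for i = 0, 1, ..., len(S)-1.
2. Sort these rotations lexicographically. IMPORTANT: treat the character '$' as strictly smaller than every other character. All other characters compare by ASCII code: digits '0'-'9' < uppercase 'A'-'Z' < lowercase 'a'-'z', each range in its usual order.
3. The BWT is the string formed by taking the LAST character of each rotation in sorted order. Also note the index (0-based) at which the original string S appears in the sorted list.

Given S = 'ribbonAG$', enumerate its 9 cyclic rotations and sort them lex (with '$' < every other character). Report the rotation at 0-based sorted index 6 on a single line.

All 9 rotations (rotation i = S[i:]+S[:i]):
  rot[0] = ribbonAG$
  rot[1] = ibbonAG$r
  rot[2] = bbonAG$ri
  rot[3] = bonAG$rib
  rot[4] = onAG$ribb
  rot[5] = nAG$ribbo
  rot[6] = AG$ribbon
  rot[7] = G$ribbonA
  rot[8] = $ribbonAG
Sorted (with $ < everything):
  sorted[0] = $ribbonAG
  sorted[1] = AG$ribbon
  sorted[2] = G$ribbonA
  sorted[3] = bbonAG$ri
  sorted[4] = bonAG$rib
  sorted[5] = ibbonAG$r
  sorted[6] = nAG$ribbo
  sorted[7] = onAG$ribb
  sorted[8] = ribbonAG$
sorted[6] = nAG$ribbo

Answer: nAG$ribbo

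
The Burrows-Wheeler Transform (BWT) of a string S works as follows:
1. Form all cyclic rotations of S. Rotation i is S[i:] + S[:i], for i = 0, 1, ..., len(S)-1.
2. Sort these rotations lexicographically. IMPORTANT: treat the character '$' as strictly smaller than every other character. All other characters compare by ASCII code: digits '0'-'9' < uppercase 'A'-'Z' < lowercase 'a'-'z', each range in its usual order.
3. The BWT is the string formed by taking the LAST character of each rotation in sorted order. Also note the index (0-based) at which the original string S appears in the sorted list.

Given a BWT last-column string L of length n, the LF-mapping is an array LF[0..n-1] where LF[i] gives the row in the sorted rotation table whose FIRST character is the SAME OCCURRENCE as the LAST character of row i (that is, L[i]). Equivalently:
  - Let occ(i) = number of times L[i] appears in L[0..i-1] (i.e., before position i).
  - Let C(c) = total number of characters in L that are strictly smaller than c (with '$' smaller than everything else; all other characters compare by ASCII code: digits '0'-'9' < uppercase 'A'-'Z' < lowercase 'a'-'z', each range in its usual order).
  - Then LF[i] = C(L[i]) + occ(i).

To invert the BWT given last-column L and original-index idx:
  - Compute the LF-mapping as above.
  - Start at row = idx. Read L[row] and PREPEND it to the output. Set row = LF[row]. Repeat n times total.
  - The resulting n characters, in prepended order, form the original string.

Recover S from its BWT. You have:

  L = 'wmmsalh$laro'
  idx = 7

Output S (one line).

Answer: marshmallow$

Derivation:
LF mapping: 11 6 7 10 1 4 3 0 5 2 9 8
Walk LF starting at row 7, prepending L[row]:
  step 1: row=7, L[7]='$', prepend. Next row=LF[7]=0
  step 2: row=0, L[0]='w', prepend. Next row=LF[0]=11
  step 3: row=11, L[11]='o', prepend. Next row=LF[11]=8
  step 4: row=8, L[8]='l', prepend. Next row=LF[8]=5
  step 5: row=5, L[5]='l', prepend. Next row=LF[5]=4
  step 6: row=4, L[4]='a', prepend. Next row=LF[4]=1
  step 7: row=1, L[1]='m', prepend. Next row=LF[1]=6
  step 8: row=6, L[6]='h', prepend. Next row=LF[6]=3
  step 9: row=3, L[3]='s', prepend. Next row=LF[3]=10
  step 10: row=10, L[10]='r', prepend. Next row=LF[10]=9
  step 11: row=9, L[9]='a', prepend. Next row=LF[9]=2
  step 12: row=2, L[2]='m', prepend. Next row=LF[2]=7
Reversed output: marshmallow$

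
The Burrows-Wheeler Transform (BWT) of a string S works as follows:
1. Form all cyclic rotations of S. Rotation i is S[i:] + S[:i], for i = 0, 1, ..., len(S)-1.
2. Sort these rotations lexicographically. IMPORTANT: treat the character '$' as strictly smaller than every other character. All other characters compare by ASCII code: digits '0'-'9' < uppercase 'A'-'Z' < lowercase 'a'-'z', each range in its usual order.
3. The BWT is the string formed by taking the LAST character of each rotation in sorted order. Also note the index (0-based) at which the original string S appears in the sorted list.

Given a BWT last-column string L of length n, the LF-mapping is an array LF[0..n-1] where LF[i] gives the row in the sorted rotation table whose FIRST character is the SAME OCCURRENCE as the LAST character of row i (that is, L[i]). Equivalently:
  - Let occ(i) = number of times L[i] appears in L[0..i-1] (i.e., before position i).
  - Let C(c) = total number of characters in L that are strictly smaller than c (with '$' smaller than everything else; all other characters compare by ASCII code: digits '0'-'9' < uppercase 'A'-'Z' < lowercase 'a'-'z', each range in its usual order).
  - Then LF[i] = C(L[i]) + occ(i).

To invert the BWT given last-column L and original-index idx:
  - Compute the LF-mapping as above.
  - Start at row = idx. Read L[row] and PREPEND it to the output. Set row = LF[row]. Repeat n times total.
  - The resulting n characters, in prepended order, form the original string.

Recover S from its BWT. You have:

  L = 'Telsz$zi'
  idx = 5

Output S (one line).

Answer: sizzleT$

Derivation:
LF mapping: 1 2 4 5 6 0 7 3
Walk LF starting at row 5, prepending L[row]:
  step 1: row=5, L[5]='$', prepend. Next row=LF[5]=0
  step 2: row=0, L[0]='T', prepend. Next row=LF[0]=1
  step 3: row=1, L[1]='e', prepend. Next row=LF[1]=2
  step 4: row=2, L[2]='l', prepend. Next row=LF[2]=4
  step 5: row=4, L[4]='z', prepend. Next row=LF[4]=6
  step 6: row=6, L[6]='z', prepend. Next row=LF[6]=7
  step 7: row=7, L[7]='i', prepend. Next row=LF[7]=3
  step 8: row=3, L[3]='s', prepend. Next row=LF[3]=5
Reversed output: sizzleT$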